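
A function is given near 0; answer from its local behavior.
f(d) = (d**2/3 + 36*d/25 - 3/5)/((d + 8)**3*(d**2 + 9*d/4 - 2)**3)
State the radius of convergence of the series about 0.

The radius of convergence is -9/8 + (1/8)*sqrt(209).

Denominator factor (d + 8)^3: pole of order 3 at -8, modulus 8.
Denominator factor (d**2 + 9*d/4 - 2)^3: discriminant 209/16, real irrational roots -9/8 + (1/8)*sqrt(209) and -9/8 - (1/8)*sqrt(209); poles of order 3, moduli -9/8 + (1/8)*sqrt(209) and 9/8 + (1/8)*sqrt(209).
The radius of convergence is the smallest modulus among the singular points: -9/8 + (1/8)*sqrt(209).


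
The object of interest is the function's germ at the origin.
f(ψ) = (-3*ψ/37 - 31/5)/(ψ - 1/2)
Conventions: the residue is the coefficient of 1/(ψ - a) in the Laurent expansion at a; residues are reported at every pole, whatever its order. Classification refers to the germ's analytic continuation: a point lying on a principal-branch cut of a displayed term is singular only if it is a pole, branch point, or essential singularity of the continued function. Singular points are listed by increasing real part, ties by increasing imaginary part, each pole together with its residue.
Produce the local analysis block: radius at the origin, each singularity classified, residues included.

Radius of convergence at 0: 1/2.
At 1/2: a pole of order 1; residue -2309/370.

Denominator factor (ψ - 1/2): pole of order 1 at 1/2, modulus 1/2.
The radius of convergence is the smallest modulus among the singular points: 1/2.
At the order-1 pole 1/2 set g(ψ) = (ψ - (1/2))*f(ψ) = -3*ψ/37 - 31/5.
Simple pole: residue = g(a) at a = 1/2, which is -2309/370.


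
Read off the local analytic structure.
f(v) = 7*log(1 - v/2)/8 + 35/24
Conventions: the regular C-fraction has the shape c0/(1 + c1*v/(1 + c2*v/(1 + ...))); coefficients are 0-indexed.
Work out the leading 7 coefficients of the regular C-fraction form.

The regular C-fraction coefficients are [35/24, 3/10, -11/20, -5/132, -7/33, -11/140, -6/35].

Taylor coefficients (expand at 0): a_0 = 35/24, a_1 = -7/16, a_2 = -7/64, a_3 = -7/192, a_4 = -7/512, a_5 = -7/1280, a_6 = -7/3072.
c0 = a_0 = 35/24. Peel one level at a time: if S = 1 + c*v/S' with S'(0) = 1, then c is the v-coefficient of S and S' = c*v/(S - 1).
S_1 = c0/f = 1 + (3/10)*v + (33/200)*v^2 + ...; c1 = 3/10.
S_2 = c1*v/(S_1 - 1) = 1 + (-11/20)*v + (-1/48)*v^2 + ...; c2 = -11/20.
S_3 = c2*v/(S_2 - 1) = 1 + (-5/132)*v + (-35/4356)*v^2 + ...; c3 = -5/132.
S_4 = c3*v/(S_3 - 1) = 1 + (-7/33)*v + (-1/60)*v^2 + ...; c4 = -7/33.
S_5 = c4*v/(S_4 - 1) = 1 + (-11/140)*v + (-33/2450)*v^2 + ...; c5 = -11/140.
S_6 = c5*v/(S_5 - 1) = 1 + (-6/35)*v + ...; c6 = -6/35.


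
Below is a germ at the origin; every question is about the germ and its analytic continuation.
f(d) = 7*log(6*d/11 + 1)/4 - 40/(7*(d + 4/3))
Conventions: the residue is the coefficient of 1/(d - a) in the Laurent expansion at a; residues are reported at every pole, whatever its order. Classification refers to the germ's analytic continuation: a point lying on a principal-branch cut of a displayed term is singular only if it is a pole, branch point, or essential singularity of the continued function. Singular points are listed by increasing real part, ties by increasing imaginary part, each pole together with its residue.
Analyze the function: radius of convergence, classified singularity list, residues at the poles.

Denominator factor (d + 4/3): pole of order 1 at -4/3, modulus 4/3.
Branch term (7/4)*log(1 - d/(-11/6)): its argument vanishes at d = -11/6, a logarithmic branch point, modulus 11/6.
The radius of convergence is the smallest modulus among the singular points: 4/3.
The branch term is analytic at -4/3 and contributes nothing to the residue; only the rational part matters.
At the order-1 pole -4/3 set g(d) = (d - (-4/3))*(rational part) = -40/7.
Simple pole: residue = g(a) at a = -4/3, which is -40/7.
List the singular points by increasing real part (a conjugate pair: the negative imaginary part first).

Radius of convergence at 0: 4/3.
At -11/6: a logarithmic branch point.
At -4/3: a pole of order 1; residue -40/7.


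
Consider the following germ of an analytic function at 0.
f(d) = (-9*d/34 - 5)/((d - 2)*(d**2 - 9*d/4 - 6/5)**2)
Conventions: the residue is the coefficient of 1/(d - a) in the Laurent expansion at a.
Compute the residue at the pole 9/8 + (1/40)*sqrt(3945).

The factor d**2 - 9*d/4 - 6/5 splits as (d - a)(d - a') with a = 9/8 + (1/40)*sqrt(3945), a' = 9/8 - (1/40)*sqrt(3945). At the order-2 pole a set g(d) = (d - a)^2*f(d) = [(-9*d/34 - 5)/(d - 2)] / (d - a')^2.
Order-2 pole: residue = g'(a); g'(9/8 + (1/40)*sqrt(3945)) = 4700/4913 + (35739220/3058445673)*sqrt(3945), so the residue is 4700/4913 + (35739220/3058445673)*sqrt(3945).

The residue is 4700/4913 + (35739220/3058445673)*sqrt(3945).


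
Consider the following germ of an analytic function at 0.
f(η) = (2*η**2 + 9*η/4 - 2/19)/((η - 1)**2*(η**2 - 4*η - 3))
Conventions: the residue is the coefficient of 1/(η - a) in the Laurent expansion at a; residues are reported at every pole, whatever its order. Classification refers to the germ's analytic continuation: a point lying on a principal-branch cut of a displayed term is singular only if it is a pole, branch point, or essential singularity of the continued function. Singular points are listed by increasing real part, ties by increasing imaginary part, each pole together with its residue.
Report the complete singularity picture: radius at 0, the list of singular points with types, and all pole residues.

Radius of convergence at 0: -2 + sqrt(7).
At 2 - sqrt(7): a pole of order 1; residue 185/456 - (857/6384)*sqrt(7).
At 1: a pole of order 2; residue -185/228.
At 2 + sqrt(7): a pole of order 1; residue 185/456 + (857/6384)*sqrt(7).

Denominator factor (η - 1)^2: pole of order 2 at 1, modulus 1.
Denominator factor (η**2 - 4*η - 3): discriminant 28, real irrational roots 2 + sqrt(7) and 2 - sqrt(7); poles of order 1, moduli 2 + sqrt(7) and -2 + sqrt(7).
The radius of convergence is the smallest modulus among the singular points: -2 + sqrt(7).
The factor η**2 - 4*η - 3 splits as (η - a)(η - a') with a = 2 - sqrt(7), a' = 2 + sqrt(7). At the order-1 pole a set g(η) = (η - a)*f(η) = [(2*η**2 + 9*η/4 - 2/19)/(η - 1)**2] / (η - a').
Simple pole: residue = g(a) at a = 2 - sqrt(7), which is 185/456 - (857/6384)*sqrt(7).
At the order-2 pole 1 set g(η) = (η - (1))^2*f(η) = (2*η**2 + 9*η/4 - 2/19)/(η**2 - 4*η - 3).
Order-2 pole: residue = g'(a); g'(1) = -185/228, so the residue is -185/228.
The factor η**2 - 4*η - 3 splits as (η - a)(η - a') with a = 2 + sqrt(7), a' = 2 - sqrt(7). At the order-1 pole a set g(η) = (η - a)*f(η) = [(2*η**2 + 9*η/4 - 2/19)/(η - 1)**2] / (η - a').
Simple pole: residue = g(a) at a = 2 + sqrt(7), which is 185/456 + (857/6384)*sqrt(7).
List the singular points by increasing real part (a conjugate pair: the negative imaginary part first).


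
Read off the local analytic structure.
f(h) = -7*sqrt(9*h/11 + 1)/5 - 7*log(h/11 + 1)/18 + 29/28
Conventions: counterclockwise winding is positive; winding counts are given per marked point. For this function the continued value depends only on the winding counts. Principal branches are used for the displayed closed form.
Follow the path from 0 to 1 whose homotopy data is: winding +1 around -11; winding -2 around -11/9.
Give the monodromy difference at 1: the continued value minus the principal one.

The rational part is single-valued and drops out of the difference; each branch term changes only by its own monodromy.
(-7/5)*sqrt(1 - h/(-11/9)): winding -2 is even, the square root returns to the same sheet, contribution 0.
(-7/18)*log(1 - h/(-11)): each positive loop around -11 adds 2*pi*i to the log, so winding +1 contributes (-7/18)*(1)*2*pi*i = -(7/9)*pi*i.
Summing the contributions at h = 1 gives -(7/9)*pi*i.

Continued minus principal equals -(7/9)*pi*i.


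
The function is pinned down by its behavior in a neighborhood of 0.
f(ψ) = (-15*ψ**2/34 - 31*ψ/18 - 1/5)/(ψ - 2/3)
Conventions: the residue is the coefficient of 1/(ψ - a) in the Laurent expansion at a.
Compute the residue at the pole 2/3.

The residue is -3544/2295.

At the order-1 pole 2/3 set g(ψ) = (ψ - (2/3))*f(ψ) = -15*ψ**2/34 - 31*ψ/18 - 1/5.
Simple pole: residue = g(a) at a = 2/3, which is -3544/2295.


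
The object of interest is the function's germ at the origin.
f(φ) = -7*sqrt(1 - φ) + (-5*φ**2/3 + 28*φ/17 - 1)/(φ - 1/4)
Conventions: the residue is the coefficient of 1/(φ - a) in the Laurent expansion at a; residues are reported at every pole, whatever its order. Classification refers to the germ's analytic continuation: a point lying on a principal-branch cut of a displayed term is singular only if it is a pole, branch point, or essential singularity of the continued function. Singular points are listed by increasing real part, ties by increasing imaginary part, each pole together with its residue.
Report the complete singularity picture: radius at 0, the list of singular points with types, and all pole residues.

Radius of convergence at 0: 1/4.
At 1/4: a pole of order 1; residue -565/816.
At 1: an algebraic (square-root) branch point.

Denominator factor (φ - 1/4): pole of order 1 at 1/4, modulus 1/4.
Branch term (-7)*sqrt(1 - φ/(1)): its argument vanishes at φ = 1, a square-root branch point, modulus 1.
The radius of convergence is the smallest modulus among the singular points: 1/4.
The branch term is analytic at 1/4 and contributes nothing to the residue; only the rational part matters.
At the order-1 pole 1/4 set g(φ) = (φ - (1/4))*(rational part) = -5*φ**2/3 + 28*φ/17 - 1.
Simple pole: residue = g(a) at a = 1/4, which is -565/816.
List the singular points by increasing real part (a conjugate pair: the negative imaginary part first).


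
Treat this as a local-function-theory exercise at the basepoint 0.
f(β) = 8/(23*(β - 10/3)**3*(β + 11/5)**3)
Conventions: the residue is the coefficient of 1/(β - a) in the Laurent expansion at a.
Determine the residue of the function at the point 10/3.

The residue is 36450000/90597934789.

At the order-3 pole 10/3 set g(β) = (β - (10/3))^3*f(β) = 8/(23*(β + 11/5)**3).
Order-3 pole: residue = g''(a)/2; g''(10/3) = 72900000/90597934789, so the residue is 36450000/90597934789.


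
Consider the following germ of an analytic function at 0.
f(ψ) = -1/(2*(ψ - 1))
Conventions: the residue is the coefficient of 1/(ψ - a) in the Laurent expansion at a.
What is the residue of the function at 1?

At the order-1 pole 1 set g(ψ) = (ψ - (1))*f(ψ) = -1/2.
Simple pole: residue = g(a) at a = 1, which is -1/2.

The residue is -1/2.


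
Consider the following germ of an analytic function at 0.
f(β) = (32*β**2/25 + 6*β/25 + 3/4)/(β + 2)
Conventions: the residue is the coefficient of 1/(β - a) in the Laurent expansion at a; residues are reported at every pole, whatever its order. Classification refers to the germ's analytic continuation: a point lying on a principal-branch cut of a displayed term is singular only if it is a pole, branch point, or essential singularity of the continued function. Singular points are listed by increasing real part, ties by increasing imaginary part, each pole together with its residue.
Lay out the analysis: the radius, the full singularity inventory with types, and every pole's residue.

Denominator factor (β + 2): pole of order 1 at -2, modulus 2.
The radius of convergence is the smallest modulus among the singular points: 2.
At the order-1 pole -2 set g(β) = (β - (-2))*f(β) = 32*β**2/25 + 6*β/25 + 3/4.
Simple pole: residue = g(a) at a = -2, which is 539/100.

Radius of convergence at 0: 2.
At -2: a pole of order 1; residue 539/100.


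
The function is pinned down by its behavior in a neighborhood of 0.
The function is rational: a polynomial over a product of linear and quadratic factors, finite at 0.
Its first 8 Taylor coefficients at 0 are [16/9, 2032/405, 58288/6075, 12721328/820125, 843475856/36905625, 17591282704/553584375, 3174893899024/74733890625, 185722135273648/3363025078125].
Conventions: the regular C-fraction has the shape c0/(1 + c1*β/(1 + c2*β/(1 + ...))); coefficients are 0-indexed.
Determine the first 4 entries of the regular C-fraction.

The regular C-fraction coefficients are [16/9, -127/45, 1040/1143, -36935/59436].

Taylor coefficients (read off): a_0 = 16/9, a_1 = 2032/405, a_2 = 58288/6075, a_3 = 12721328/820125.
c0 = a_0 = 16/9. Peel one level at a time: if S = 1 + c*β/S' with S'(0) = 1, then c is the β-coefficient of S and S' = c*β/(S - 1).
S_1 = c0/f = 1 + (-127/45)*β + (208/81)*β^2 + ...; c1 = -127/45.
S_2 = c1*β/(S_1 - 1) = 1 + (1040/1143)*β + (738700/1306449)*β^2 + ...; c2 = 1040/1143.
S_3 = c2*β/(S_2 - 1) = 1 + (-36935/59436)*β + ...; c3 = -36935/59436.


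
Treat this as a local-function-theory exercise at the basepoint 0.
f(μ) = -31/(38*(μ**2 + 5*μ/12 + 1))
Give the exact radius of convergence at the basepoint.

The radius of convergence is 1.

Denominator factor (μ**2 + 5*μ/12 + 1): discriminant -551/144, complex-conjugate roots (-5/24) + ((1/24)*sqrt(551))*i and (-5/24) - ((1/24)*sqrt(551))*i; poles of order 1, moduli 1 and 1.
The radius of convergence is the smallest modulus among the singular points: 1.


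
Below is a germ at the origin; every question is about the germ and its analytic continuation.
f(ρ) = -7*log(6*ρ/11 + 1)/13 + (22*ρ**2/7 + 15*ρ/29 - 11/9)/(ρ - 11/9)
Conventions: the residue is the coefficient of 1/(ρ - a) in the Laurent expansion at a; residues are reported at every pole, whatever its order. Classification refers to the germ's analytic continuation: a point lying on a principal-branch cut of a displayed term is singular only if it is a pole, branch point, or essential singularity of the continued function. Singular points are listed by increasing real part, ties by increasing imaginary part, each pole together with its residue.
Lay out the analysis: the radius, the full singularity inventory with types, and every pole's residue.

Denominator factor (ρ - 11/9): pole of order 1 at 11/9, modulus 11/9.
Branch term (-7/13)*log(1 - ρ/(-11/6)): its argument vanishes at ρ = -11/6, a logarithmic branch point, modulus 11/6.
The radius of convergence is the smallest modulus among the singular points: 11/9.
The branch term is analytic at 11/9 and contributes nothing to the residue; only the rational part matters.
At the order-1 pole 11/9 set g(ρ) = (ρ - (11/9))*(rational part) = 22*ρ**2/7 + 15*ρ/29 - 11/9.
Simple pole: residue = g(a) at a = 11/9, which is 67496/16443.
List the singular points by increasing real part (a conjugate pair: the negative imaginary part first).

Radius of convergence at 0: 11/9.
At -11/6: a logarithmic branch point.
At 11/9: a pole of order 1; residue 67496/16443.


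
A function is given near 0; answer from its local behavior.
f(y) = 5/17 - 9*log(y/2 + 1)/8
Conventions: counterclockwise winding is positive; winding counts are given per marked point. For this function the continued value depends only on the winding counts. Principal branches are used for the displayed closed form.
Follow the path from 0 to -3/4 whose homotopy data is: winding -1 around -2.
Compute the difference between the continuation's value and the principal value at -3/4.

Continued minus principal equals (9/4)*pi*i.

The rational part is single-valued and drops out of the difference; each branch term changes only by its own monodromy.
(-9/8)*log(1 - y/(-2)): each positive loop around -2 adds 2*pi*i to the log, so winding -1 contributes (-9/8)*(-1)*2*pi*i = (9/4)*pi*i.
Summing the contributions at y = -3/4 gives (9/4)*pi*i.


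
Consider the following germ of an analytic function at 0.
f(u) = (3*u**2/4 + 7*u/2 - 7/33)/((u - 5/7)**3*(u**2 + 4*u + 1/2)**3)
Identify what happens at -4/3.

The point is a regular point.

Denominator factors: u**2 + 4*u + 1/2 = -55/18 at u = -4/3; u - 5/7 = -43/21 at u = -4/3 — none vanishes.
So the germ continues analytically to -4/3.


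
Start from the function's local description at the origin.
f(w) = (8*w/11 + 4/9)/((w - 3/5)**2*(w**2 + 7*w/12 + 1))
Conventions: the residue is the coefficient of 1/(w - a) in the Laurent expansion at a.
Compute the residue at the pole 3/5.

At the order-2 pole 3/5 set g(w) = (w - (3/5))^2*f(w) = (8*w/11 + 4/9)/(w**2 + 7*w/12 + 1).
Order-2 pole: residue = g'(a); g'(3/5) = -971600/8684577, so the residue is -971600/8684577.

The residue is -971600/8684577.


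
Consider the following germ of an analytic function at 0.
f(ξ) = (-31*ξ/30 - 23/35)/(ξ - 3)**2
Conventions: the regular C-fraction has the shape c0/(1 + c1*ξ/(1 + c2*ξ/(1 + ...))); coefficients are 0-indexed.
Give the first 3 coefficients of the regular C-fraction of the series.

The regular C-fraction coefficients are [-23/315, -103/46, 69169/42642].

Taylor coefficients (expand at 0): a_0 = -23/315, a_1 = -103/630, a_2 = -286/2835.
c0 = a_0 = -23/315. Peel one level at a time: if S = 1 + c*ξ/S' with S'(0) = 1, then c is the ξ-coefficient of S and S' = c*ξ/(S - 1).
S_1 = c0/f = 1 + (-103/46)*ξ + (69169/19044)*ξ^2 + ...; c1 = -103/46.
S_2 = c1*ξ/(S_1 - 1) = 1 + (69169/42642)*ξ + ...; c2 = 69169/42642.


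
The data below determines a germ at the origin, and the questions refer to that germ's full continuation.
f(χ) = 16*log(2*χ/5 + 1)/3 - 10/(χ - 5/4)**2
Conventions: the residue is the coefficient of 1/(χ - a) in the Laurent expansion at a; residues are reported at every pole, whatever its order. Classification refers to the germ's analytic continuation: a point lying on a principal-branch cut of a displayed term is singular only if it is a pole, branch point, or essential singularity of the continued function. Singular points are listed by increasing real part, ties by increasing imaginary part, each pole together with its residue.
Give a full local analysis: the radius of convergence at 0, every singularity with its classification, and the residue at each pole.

Radius of convergence at 0: 5/4.
At -5/2: a logarithmic branch point.
At 5/4: a pole of order 2; residue 0.

Denominator factor (χ - 5/4)^2: pole of order 2 at 5/4, modulus 5/4.
Branch term (16/3)*log(1 - χ/(-5/2)): its argument vanishes at χ = -5/2, a logarithmic branch point, modulus 5/2.
The radius of convergence is the smallest modulus among the singular points: 5/4.
The branch term is analytic at 5/4 and contributes nothing to the residue; only the rational part matters.
At the order-2 pole 5/4 set g(χ) = (χ - (5/4))^2*(rational part) = -10.
Order-2 pole: residue = g'(a); g'(5/4) = 0, so the residue is 0.
List the singular points by increasing real part (a conjugate pair: the negative imaginary part first).


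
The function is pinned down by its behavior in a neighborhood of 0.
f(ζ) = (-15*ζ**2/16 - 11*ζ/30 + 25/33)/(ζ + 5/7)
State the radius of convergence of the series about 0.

Denominator factor (ζ + 5/7): pole of order 1 at -5/7, modulus 5/7.
The radius of convergence is the smallest modulus among the singular points: 5/7.

The radius of convergence is 5/7.


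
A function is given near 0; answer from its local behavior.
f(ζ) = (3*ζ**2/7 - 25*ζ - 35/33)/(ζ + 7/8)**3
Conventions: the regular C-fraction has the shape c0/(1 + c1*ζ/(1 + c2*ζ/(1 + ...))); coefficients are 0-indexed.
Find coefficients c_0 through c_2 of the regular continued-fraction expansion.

Taylor coefficients (expand at 0): a_0 = -2560/1617, a_1 = -120320/3773, a_2 = 3068416/26411.
c0 = a_0 = -2560/1617. Peel one level at a time: if S = 1 + c*ζ/S' with S'(0) = 1, then c is the ζ-coefficient of S and S' = c*ζ/(S - 1).
S_1 = c0/f = 1 + (-141/7)*ζ + (117384/245)*ζ^2 + ...; c1 = -141/7.
S_2 = c1*ζ/(S_1 - 1) = 1 + (39128/1645)*ζ + ...; c2 = 39128/1645.

The regular C-fraction coefficients are [-2560/1617, -141/7, 39128/1645].


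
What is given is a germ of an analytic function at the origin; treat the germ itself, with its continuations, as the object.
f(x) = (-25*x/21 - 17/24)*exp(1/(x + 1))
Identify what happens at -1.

The point is an essential singularity.

The exponent 1/(x - (-1)) has a pole at -1, so exp(1/(x - (-1))) takes every nonzero value near it: an essential singularity (not a pole of any order).


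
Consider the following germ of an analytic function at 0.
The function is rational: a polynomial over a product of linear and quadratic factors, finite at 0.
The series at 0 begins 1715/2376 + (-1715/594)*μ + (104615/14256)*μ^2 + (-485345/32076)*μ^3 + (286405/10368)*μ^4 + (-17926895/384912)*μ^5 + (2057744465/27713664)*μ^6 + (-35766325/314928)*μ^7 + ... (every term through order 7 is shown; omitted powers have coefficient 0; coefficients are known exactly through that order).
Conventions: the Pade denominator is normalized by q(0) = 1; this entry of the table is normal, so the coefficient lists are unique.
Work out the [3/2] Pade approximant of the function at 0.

The Pade approximant has numerator coefficients [1715/2376, -160867/203445, 21798679/39061440, -21059171/87888240]; denominator coefficients [1, 9948/3425, 182861/82200].

Taylor coefficients needed (read off): a_0 = 1715/2376, a_1 = -1715/594, a_2 = 104615/14256, a_3 = -485345/32076, a_4 = 286405/10368, a_5 = -17926895/384912.
Write the denominator as Q(μ) = 1 + q1*μ + q2*μ^2. Requiring Q*f - P = O(μ^6) with deg P <= 3 kills the coefficients of μ^4..μ^5 in Q*f:
  μ^4: a_4 + q1*a_3 + q2*a_2 = 0, i.e. 286405/10368 + (-485345/32076)*q1 + (104615/14256)*q2 = 0.
  μ^5: a_5 + q1*a_4 + q2*a_3 = 0, i.e. -17926895/384912 + (286405/10368)*q1 + (-485345/32076)*q2 = 0.
Solving this linear system: q1 = 9948/3425, q2 = 182861/82200.
The numerator is Q*f truncated at degree 3: P0 = a_0 = 1715/2376; P1 = a_1 + q1*a_0 = -160867/203445; P2 = a_2 + q1*a_1 + q2*a_0 = 21798679/39061440; P3 = a_3 + q1*a_2 + q2*a_1 = -21059171/87888240.


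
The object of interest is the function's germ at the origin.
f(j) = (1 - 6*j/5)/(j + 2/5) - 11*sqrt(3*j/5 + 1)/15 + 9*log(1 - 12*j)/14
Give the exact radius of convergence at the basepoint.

Denominator factor (j + 2/5): pole of order 1 at -2/5, modulus 2/5.
Branch term (9/14)*log(1 - j/(1/12)): its argument vanishes at j = 1/12, a logarithmic branch point, modulus 1/12.
Branch term (-11/15)*sqrt(1 - j/(-5/3)): its argument vanishes at j = -5/3, a square-root branch point, modulus 5/3.
The radius of convergence is the smallest modulus among the singular points: 1/12.

The radius of convergence is 1/12.


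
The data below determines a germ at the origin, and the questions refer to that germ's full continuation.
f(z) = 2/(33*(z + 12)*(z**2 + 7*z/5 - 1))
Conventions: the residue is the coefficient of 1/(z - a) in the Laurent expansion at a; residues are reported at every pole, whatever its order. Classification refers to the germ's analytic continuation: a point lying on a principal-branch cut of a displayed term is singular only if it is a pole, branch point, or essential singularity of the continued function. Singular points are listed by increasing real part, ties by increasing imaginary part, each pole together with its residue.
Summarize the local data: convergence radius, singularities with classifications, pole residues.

Denominator factor (z**2 + 7*z/5 - 1): discriminant 149/25, real irrational roots -7/10 + (1/10)*sqrt(149) and -7/10 - (1/10)*sqrt(149); poles of order 1, moduli -7/10 + (1/10)*sqrt(149) and 7/10 + (1/10)*sqrt(149).
Denominator factor (z + 12): pole of order 1 at -12, modulus 12.
The radius of convergence is the smallest modulus among the singular points: -7/10 + (1/10)*sqrt(149).
At the order-1 pole -12 set g(z) = (z - (-12))*f(z) = 2/(33*(z**2 + 7*z/5 - 1)).
Simple pole: residue = g(a) at a = -12, which is 10/20823.
The factor z**2 + 7*z/5 - 1 splits as (z - a)(z - a') with a = -7/10 - (1/10)*sqrt(149), a' = -7/10 + (1/10)*sqrt(149). At the order-1 pole a set g(z) = (z - a)*f(z) = [2/(33*(z + 12))] / (z - a').
Simple pole: residue = g(a) at a = -7/10 - (1/10)*sqrt(149), which is -5/20823 - (565/3102627)*sqrt(149).
The factor z**2 + 7*z/5 - 1 splits as (z - a)(z - a') with a = -7/10 + (1/10)*sqrt(149), a' = -7/10 - (1/10)*sqrt(149). At the order-1 pole a set g(z) = (z - a)*f(z) = [2/(33*(z + 12))] / (z - a').
Simple pole: residue = g(a) at a = -7/10 + (1/10)*sqrt(149), which is -5/20823 + (565/3102627)*sqrt(149).
List the singular points by increasing real part (a conjugate pair: the negative imaginary part first).

Radius of convergence at 0: -7/10 + (1/10)*sqrt(149).
At -12: a pole of order 1; residue 10/20823.
At -7/10 - (1/10)*sqrt(149): a pole of order 1; residue -5/20823 - (565/3102627)*sqrt(149).
At -7/10 + (1/10)*sqrt(149): a pole of order 1; residue -5/20823 + (565/3102627)*sqrt(149).


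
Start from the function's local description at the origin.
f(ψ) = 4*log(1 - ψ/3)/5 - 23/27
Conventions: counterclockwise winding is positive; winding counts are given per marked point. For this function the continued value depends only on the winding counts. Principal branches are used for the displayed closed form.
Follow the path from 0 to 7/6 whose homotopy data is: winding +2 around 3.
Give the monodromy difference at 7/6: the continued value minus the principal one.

Continued minus principal equals (16/5)*pi*i.

The rational part is single-valued and drops out of the difference; each branch term changes only by its own monodromy.
(4/5)*log(1 - ψ/(3)): each positive loop around 3 adds 2*pi*i to the log, so winding +2 contributes (4/5)*(2)*2*pi*i = (16/5)*pi*i.
Summing the contributions at ψ = 7/6 gives (16/5)*pi*i.


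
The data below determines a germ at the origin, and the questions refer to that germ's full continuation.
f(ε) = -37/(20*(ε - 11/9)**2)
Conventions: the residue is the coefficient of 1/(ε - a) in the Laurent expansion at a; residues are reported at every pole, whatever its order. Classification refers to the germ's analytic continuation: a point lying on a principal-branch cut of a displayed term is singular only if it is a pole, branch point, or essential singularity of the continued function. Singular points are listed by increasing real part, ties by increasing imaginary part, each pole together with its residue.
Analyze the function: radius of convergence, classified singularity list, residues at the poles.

Denominator factor (ε - 11/9)^2: pole of order 2 at 11/9, modulus 11/9.
The radius of convergence is the smallest modulus among the singular points: 11/9.
At the order-2 pole 11/9 set g(ε) = (ε - (11/9))^2*f(ε) = -37/20.
Order-2 pole: residue = g'(a); g'(11/9) = 0, so the residue is 0.

Radius of convergence at 0: 11/9.
At 11/9: a pole of order 2; residue 0.


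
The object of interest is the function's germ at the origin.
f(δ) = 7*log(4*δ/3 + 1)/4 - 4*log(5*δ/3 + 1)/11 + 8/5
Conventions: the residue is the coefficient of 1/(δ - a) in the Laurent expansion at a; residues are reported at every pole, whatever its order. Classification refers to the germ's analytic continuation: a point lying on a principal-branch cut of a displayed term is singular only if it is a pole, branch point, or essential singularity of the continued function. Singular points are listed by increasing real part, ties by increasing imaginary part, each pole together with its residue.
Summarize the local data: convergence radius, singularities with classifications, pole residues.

Branch term (7/4)*log(1 - δ/(-3/4)): its argument vanishes at δ = -3/4, a logarithmic branch point, modulus 3/4.
Branch term (-4/11)*log(1 - δ/(-3/5)): its argument vanishes at δ = -3/5, a logarithmic branch point, modulus 3/5.
The radius of convergence is the smallest modulus among the singular points: 3/5.
List the singular points by increasing real part (a conjugate pair: the negative imaginary part first).

Radius of convergence at 0: 3/5.
At -3/4: a logarithmic branch point.
At -3/5: a logarithmic branch point.


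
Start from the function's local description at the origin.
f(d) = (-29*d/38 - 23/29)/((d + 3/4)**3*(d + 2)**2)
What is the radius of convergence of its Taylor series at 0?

The radius of convergence is 3/4.

Denominator factor (d + 2)^2: pole of order 2 at -2, modulus 2.
Denominator factor (d + 3/4)^3: pole of order 3 at -3/4, modulus 3/4.
The radius of convergence is the smallest modulus among the singular points: 3/4.


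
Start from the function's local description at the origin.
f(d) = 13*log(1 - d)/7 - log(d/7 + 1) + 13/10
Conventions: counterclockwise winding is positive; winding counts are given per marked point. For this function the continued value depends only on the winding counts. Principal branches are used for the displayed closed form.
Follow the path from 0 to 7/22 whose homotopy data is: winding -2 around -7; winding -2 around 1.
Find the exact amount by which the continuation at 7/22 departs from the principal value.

The rational part is single-valued and drops out of the difference; each branch term changes only by its own monodromy.
(-1)*log(1 - d/(-7)): each positive loop around -7 adds 2*pi*i to the log, so winding -2 contributes (-1)*(-2)*2*pi*i = (4)*pi*i.
(13/7)*log(1 - d/(1)): each positive loop around 1 adds 2*pi*i to the log, so winding -2 contributes (13/7)*(-2)*2*pi*i = -(52/7)*pi*i.
Summing the contributions at d = 7/22 gives -(24/7)*pi*i.

Continued minus principal equals -(24/7)*pi*i.


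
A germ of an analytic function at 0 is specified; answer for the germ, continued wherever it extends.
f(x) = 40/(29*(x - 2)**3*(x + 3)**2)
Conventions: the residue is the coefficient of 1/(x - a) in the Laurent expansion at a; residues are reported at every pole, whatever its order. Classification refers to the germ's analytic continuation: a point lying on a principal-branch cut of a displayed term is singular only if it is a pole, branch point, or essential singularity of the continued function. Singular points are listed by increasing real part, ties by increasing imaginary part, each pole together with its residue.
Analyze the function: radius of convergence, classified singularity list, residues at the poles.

Denominator factor (x + 3)^2: pole of order 2 at -3, modulus 3.
Denominator factor (x - 2)^3: pole of order 3 at 2, modulus 2.
The radius of convergence is the smallest modulus among the singular points: 2.
At the order-2 pole -3 set g(x) = (x - (-3))^2*f(x) = 40/(29*(x - 2)**3).
Order-2 pole: residue = g'(a); g'(-3) = -24/3625, so the residue is -24/3625.
At the order-3 pole 2 set g(x) = (x - (2))^3*f(x) = 40/(29*(x + 3)**2).
Order-3 pole: residue = g''(a)/2; g''(2) = 48/3625, so the residue is 24/3625.
List the singular points by increasing real part (a conjugate pair: the negative imaginary part first).

Radius of convergence at 0: 2.
At -3: a pole of order 2; residue -24/3625.
At 2: a pole of order 3; residue 24/3625.


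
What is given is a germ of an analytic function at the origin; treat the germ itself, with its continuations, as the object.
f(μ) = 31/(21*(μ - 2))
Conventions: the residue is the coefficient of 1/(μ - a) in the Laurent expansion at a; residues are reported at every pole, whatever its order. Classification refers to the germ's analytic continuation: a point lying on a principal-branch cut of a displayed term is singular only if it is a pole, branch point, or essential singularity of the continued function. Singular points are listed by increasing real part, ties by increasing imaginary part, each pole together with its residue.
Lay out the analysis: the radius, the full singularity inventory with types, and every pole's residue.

Denominator factor (μ - 2): pole of order 1 at 2, modulus 2.
The radius of convergence is the smallest modulus among the singular points: 2.
At the order-1 pole 2 set g(μ) = (μ - (2))*f(μ) = 31/21.
Simple pole: residue = g(a) at a = 2, which is 31/21.

Radius of convergence at 0: 2.
At 2: a pole of order 1; residue 31/21.


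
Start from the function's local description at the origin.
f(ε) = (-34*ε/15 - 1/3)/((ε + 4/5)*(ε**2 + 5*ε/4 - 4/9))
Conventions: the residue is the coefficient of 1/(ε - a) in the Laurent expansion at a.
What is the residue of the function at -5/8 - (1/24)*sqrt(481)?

The residue is 333/362 + (865/13394)*sqrt(481).

The factor ε**2 + 5*ε/4 - 4/9 splits as (ε - a)(ε - a') with a = -5/8 - (1/24)*sqrt(481), a' = -5/8 + (1/24)*sqrt(481). At the order-1 pole a set g(ε) = (ε - a)*f(ε) = [(-34*ε/15 - 1/3)/(ε + 4/5)] / (ε - a').
Simple pole: residue = g(a) at a = -5/8 - (1/24)*sqrt(481), which is 333/362 + (865/13394)*sqrt(481).


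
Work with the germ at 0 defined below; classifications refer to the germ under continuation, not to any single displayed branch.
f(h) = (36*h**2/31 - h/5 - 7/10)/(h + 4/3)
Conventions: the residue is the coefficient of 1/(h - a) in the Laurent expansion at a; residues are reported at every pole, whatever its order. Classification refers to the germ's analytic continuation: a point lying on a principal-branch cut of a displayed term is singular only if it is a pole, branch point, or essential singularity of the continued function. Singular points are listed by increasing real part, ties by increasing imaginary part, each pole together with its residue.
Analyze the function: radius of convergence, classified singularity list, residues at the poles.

Radius of convergence at 0: 4/3.
At -4/3: a pole of order 1; residue 1517/930.

Denominator factor (h + 4/3): pole of order 1 at -4/3, modulus 4/3.
The radius of convergence is the smallest modulus among the singular points: 4/3.
At the order-1 pole -4/3 set g(h) = (h - (-4/3))*f(h) = 36*h**2/31 - h/5 - 7/10.
Simple pole: residue = g(a) at a = -4/3, which is 1517/930.


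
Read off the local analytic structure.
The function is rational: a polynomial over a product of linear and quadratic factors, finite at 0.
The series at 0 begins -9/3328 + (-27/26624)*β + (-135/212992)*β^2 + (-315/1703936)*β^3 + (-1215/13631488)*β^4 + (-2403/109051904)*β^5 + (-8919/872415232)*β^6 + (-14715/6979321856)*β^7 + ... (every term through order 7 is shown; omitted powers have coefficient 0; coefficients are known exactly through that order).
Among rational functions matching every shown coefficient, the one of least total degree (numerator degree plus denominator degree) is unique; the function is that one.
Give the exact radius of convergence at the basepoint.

The radius of convergence is 8/3.

No rational of total degree below 4 reproduces all 8 coefficients; solving the [0/4] Pade equations on them gives f(β) = 6/(13*(β - 4)**3*(β + 8/3)), whose expansion matches every shown term.
Denominator factor (β + 8/3): pole of order 1 at -8/3, modulus 8/3.
Denominator factor (β - 4)^3: pole of order 3 at 4, modulus 4.
The radius of convergence is the smallest modulus among the singular points: 8/3.


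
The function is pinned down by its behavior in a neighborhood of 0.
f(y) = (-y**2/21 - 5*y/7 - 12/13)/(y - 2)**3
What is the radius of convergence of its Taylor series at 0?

The radius of convergence is 2.

Denominator factor (y - 2)^3: pole of order 3 at 2, modulus 2.
The radius of convergence is the smallest modulus among the singular points: 2.


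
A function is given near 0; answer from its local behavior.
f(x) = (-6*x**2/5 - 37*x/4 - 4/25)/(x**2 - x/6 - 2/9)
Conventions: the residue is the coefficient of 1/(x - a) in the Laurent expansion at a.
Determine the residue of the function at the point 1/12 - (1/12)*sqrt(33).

The factor x**2 - x/6 - 2/9 splits as (x - a)(x - a') with a = 1/12 - (1/12)*sqrt(33), a' = 1/12 + (1/12)*sqrt(33). At the order-1 pole a set g(x) = (x - a)*f(x) = [-6*x**2/5 - 37*x/4 - 4/25] / (x - a').
Simple pole: residue = g(a) at a = 1/12 - (1/12)*sqrt(33), which is -189/40 + (1457/6600)*sqrt(33).

The residue is -189/40 + (1457/6600)*sqrt(33).


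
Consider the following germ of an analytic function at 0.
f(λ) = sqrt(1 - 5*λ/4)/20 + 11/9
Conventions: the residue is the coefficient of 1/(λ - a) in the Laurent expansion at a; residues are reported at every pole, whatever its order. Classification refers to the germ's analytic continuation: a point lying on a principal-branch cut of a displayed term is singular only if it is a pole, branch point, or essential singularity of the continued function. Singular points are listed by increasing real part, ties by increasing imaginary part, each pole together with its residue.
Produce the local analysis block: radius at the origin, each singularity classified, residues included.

Radius of convergence at 0: 4/5.
At 4/5: an algebraic (square-root) branch point.

Branch term (1/20)*sqrt(1 - λ/(4/5)): its argument vanishes at λ = 4/5, a square-root branch point, modulus 4/5.
The radius of convergence is the smallest modulus among the singular points: 4/5.


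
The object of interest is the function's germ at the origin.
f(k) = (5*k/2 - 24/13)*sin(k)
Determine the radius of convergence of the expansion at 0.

The factor sin(k) is entire and contributes no finite singular point.
The polynomial part has no poles.
No finite singular points: the Taylor series at 0 converges everywhere.

The radius of convergence is infinite.


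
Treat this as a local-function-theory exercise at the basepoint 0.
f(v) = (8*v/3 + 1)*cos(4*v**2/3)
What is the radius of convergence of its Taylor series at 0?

The factor cos(4*v**2/3) is entire and contributes no finite singular point.
The polynomial part has no poles.
No finite singular points: the Taylor series at 0 converges everywhere.

The radius of convergence is infinite.


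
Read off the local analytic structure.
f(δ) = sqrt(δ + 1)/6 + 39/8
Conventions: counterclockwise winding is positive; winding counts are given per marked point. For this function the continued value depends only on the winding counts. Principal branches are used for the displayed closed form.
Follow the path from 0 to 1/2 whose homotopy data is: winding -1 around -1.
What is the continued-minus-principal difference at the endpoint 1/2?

The rational part is single-valued and drops out of the difference; each branch term changes only by its own monodromy.
(1/6)*sqrt(1 - δ/(-1)): winding -1 is odd, the square root flips sign, contributing -2*(1/6)*sqrt(1 - (1/2)/(-1)) = -2*(1/6)*sqrt(3/2) = -(1/6)*sqrt(6).
Summing the contributions at δ = 1/2 gives -(1/6)*sqrt(6).

Continued minus principal equals -(1/6)*sqrt(6).


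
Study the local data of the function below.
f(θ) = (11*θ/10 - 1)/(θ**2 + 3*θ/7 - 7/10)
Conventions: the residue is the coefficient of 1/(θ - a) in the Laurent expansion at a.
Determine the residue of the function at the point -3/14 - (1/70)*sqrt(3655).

The residue is 11/20 + (173/14620)*sqrt(3655).

The factor θ**2 + 3*θ/7 - 7/10 splits as (θ - a)(θ - a') with a = -3/14 - (1/70)*sqrt(3655), a' = -3/14 + (1/70)*sqrt(3655). At the order-1 pole a set g(θ) = (θ - a)*f(θ) = [11*θ/10 - 1] / (θ - a').
Simple pole: residue = g(a) at a = -3/14 - (1/70)*sqrt(3655), which is 11/20 + (173/14620)*sqrt(3655).


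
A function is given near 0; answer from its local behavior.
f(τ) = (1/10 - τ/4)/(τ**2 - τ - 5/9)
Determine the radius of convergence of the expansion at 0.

Denominator factor (τ**2 - τ - 5/9): discriminant 29/9, real irrational roots 1/2 + (1/6)*sqrt(29) and 1/2 - (1/6)*sqrt(29); poles of order 1, moduli 1/2 + (1/6)*sqrt(29) and -1/2 + (1/6)*sqrt(29).
The radius of convergence is the smallest modulus among the singular points: -1/2 + (1/6)*sqrt(29).

The radius of convergence is -1/2 + (1/6)*sqrt(29).


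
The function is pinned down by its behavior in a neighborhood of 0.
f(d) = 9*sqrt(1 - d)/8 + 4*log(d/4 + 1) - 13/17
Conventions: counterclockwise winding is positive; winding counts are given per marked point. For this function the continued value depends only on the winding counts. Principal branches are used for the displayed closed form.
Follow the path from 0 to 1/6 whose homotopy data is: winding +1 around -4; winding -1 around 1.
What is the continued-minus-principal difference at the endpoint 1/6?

Continued minus principal equals (-(3/8)*sqrt(30)) + ((8)*pi)*i.

The rational part is single-valued and drops out of the difference; each branch term changes only by its own monodromy.
(9/8)*sqrt(1 - d/(1)): winding -1 is odd, the square root flips sign, contributing -2*(9/8)*sqrt(1 - (1/6)/(1)) = -2*(9/8)*sqrt(5/6) = -(3/8)*sqrt(30).
(4)*log(1 - d/(-4)): each positive loop around -4 adds 2*pi*i to the log, so winding +1 contributes (4)*(1)*2*pi*i = (8)*pi*i.
Summing the contributions at d = 1/6 gives (-(3/8)*sqrt(30)) + ((8)*pi)*i.
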